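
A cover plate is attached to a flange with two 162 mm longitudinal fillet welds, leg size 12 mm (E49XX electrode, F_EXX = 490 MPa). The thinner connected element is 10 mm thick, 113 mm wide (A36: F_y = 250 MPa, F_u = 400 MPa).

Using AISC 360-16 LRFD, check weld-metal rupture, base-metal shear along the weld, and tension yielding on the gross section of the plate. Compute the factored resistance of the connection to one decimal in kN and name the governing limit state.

254.3 kN (gross-section yield governs)

Weld metal: throat = 0.707×12 = 8.484 mm, L = 2×162 = 324 mm. φR_n = 0.75 × 0.6 × 490 × 8.484 × 324 = 606.1 kN.
Base metal shear (10 mm plate): yield φR_n = 1.0×0.6×250×10×324 = 486.0 kN; rupture φR_n = 0.75×0.6×400×10×324 = 583.2 kN; take 486.0 kN (yield).
Tension yield (gross): A_g = 113×10 = 1130 mm². φR_n = 0.90 × 250 × 1130 = 254.3 kN.
Governing: min(606.1, 486.0, 254.3) = 254.3 kN → gross-section yield.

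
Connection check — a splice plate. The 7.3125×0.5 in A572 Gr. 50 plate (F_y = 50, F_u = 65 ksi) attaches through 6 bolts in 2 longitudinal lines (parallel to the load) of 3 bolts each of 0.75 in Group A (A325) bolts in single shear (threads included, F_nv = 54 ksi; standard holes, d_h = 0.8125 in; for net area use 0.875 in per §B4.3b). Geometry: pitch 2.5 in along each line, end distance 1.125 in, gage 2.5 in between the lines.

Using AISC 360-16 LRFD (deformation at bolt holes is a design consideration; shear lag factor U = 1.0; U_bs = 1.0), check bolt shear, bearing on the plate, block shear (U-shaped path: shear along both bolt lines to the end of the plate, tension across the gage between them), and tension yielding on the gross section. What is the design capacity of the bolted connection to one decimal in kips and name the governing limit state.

107.4 kips (bolt shear governs)

Bolt shear: A_b = π(0.75)²/4 = 0.44179 in². φR_n = 0.75 × 54 × 0.44179 × 6 × 1 = 107.4 kips.
Bearing (0.5 in plate, F_u = 65 ksi): end bolts L_c = 1.125 − 0.8125/2 = 0.71875, R_n = min(1.2×0.71875×0.5×65, 2.4×0.75×0.5×65) = 28.031 kips/bolt; interior L_c = 2.5 − 0.8125 = 1.6875, R_n = 58.5 kips/bolt. φR_n = 0.75 × (2×28.031 + 4×58.5) = 217.5 kips.
Block shear: shear path 2×[1.125+2×2.5] = 2×6.125 in, A_gv = 6.125, A_nv = 2×(6.125 − 2.5×0.875)×0.5 = 3.9375 in²; tension across gage: (2.5 − 1×0.875)×0.5 = 0.8125 in². R_n = min(0.6×65×3.9375, 0.6×50×6.125) + 1.0×65×0.8125 = min(153.56, 183.75) + 52.813 = 206.37 kips. φR_n = 0.75 × 206.37 = 154.8 kips.
Tension yield (gross): A_g = 7.3125×0.5 = 3.6563 in². φR_n = 0.90 × 50 × 3.6563 = 164.5 kips.
Governing: min(107.4, 217.5, 154.8, 164.5) = 107.4 kips → bolt shear.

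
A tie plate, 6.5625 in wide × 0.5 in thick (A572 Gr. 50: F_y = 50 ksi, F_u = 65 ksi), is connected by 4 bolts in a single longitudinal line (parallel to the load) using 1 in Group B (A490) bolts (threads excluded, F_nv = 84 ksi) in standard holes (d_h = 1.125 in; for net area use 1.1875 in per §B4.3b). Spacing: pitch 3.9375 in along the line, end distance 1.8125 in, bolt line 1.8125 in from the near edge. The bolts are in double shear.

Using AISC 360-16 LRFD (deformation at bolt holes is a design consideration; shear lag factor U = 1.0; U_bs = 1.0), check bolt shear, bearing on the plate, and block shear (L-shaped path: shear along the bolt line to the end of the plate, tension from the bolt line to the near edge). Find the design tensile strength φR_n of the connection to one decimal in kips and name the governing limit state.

168.2 kips (block shear governs)

Bolt shear: A_b = π(1)²/4 = 0.7854 in². φR_n = 0.75 × 84 × 0.7854 × 4 × 2 = 395.8 kips.
Bearing (0.5 in plate, F_u = 65 ksi): end bolts L_c = 1.8125 − 1.125/2 = 1.25, R_n = min(1.2×1.25×0.5×65, 2.4×1×0.5×65) = 48.75 kips/bolt; interior L_c = 3.9375 − 1.125 = 2.8125, R_n = 78 kips/bolt. φR_n = 0.75 × (1×48.75 + 3×78) = 212.1 kips.
Block shear: shear path 1×[1.8125+3×3.9375] = 1×13.625 in, A_gv = 6.8125, A_nv = 1×(13.625 − 3.5×1.1875)×0.5 = 4.7344 in²; tension to near edge: (1.8125 − 0.5×1.1875)×0.5 = 0.60938 in². R_n = min(0.6×65×4.7344, 0.6×50×6.8125) + 1.0×65×0.60938 = min(184.64, 204.38) + 39.61 = 224.25 kips. φR_n = 0.75 × 224.25 = 168.2 kips.
Governing: min(395.8, 212.1, 168.2) = 168.2 kips → block shear.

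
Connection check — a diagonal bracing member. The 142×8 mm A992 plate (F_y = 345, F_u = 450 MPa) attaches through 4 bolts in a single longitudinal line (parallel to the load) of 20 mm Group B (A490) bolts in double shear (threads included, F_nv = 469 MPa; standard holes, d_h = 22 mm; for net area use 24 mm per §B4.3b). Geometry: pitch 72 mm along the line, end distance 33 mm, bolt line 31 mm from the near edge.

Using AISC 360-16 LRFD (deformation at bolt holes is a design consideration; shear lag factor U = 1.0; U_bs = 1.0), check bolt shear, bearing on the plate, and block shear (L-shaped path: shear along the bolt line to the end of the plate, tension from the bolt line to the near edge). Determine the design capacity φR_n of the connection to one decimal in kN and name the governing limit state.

Bolt shear: A_b = π(20)²/4 = 314.16 mm². φR_n = 0.75 × 469 × 314.16 × 4 × 2 = 884.0 kN.
Bearing (8 mm plate, F_u = 450 MPa): end bolts L_c = 33 − 22/2 = 22, R_n = min(1.2×22×8×450, 2.4×20×8×450) = 95.04 kN/bolt; interior L_c = 72 − 22 = 50, R_n = 172.8 kN/bolt. φR_n = 0.75 × (1×95.04 + 3×172.8) = 460.1 kN.
Block shear: shear path 1×[33+3×72] = 1×249 mm, A_gv = 1992, A_nv = 1×(249 − 3.5×24)×8 = 1320 mm²; tension to near edge: (31 − 0.5×24)×8 = 152 mm². R_n = min(0.6×450×1320, 0.6×345×1992) + 1.0×450×152 = min(356.4, 412.34) + 68.4 = 424.8 kN. φR_n = 0.75 × 424.8 = 318.6 kN.
Governing: min(884.0, 460.1, 318.6) = 318.6 kN → block shear.

318.6 kN (block shear governs)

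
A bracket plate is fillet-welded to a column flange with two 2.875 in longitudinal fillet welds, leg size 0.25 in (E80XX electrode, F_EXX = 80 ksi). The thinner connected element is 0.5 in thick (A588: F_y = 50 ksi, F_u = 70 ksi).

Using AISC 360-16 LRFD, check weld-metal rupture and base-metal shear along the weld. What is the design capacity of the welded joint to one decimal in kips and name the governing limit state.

36.6 kips (weld metal governs)

Weld metal: throat = 0.707×0.25 = 0.17675 in, L = 2×2.875 = 5.75 in. φR_n = 0.75 × 0.6 × 80 × 0.17675 × 5.75 = 36.6 kips.
Base metal shear (0.5 in plate): yield φR_n = 1.0×0.6×50×0.5×5.75 = 86.3 kips; rupture φR_n = 0.75×0.6×70×0.5×5.75 = 90.6 kips; take 86.3 kips (yield).
Governing: min(36.6, 86.3) = 36.6 kips → weld metal.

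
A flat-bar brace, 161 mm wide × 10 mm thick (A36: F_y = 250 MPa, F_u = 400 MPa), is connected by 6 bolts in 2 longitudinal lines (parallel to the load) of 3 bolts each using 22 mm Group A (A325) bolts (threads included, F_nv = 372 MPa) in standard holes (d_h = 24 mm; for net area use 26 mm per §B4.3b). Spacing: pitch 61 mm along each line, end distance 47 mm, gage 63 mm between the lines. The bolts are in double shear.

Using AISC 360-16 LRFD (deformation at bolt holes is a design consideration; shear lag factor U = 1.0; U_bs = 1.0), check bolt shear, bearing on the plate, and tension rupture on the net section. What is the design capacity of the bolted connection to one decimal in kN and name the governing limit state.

327.0 kN (net-section rupture governs)

Bolt shear: A_b = π(22)²/4 = 380.13 mm². φR_n = 0.75 × 372 × 380.13 × 6 × 2 = 1272.7 kN.
Bearing (10 mm plate, F_u = 400 MPa): end bolts L_c = 47 − 24/2 = 35, R_n = min(1.2×35×10×400, 2.4×22×10×400) = 168 kN/bolt; interior L_c = 61 − 24 = 37, R_n = 177.6 kN/bolt. φR_n = 0.75 × (2×168 + 4×177.6) = 784.8 kN.
Tension rupture (net): A_n = (161 − 2×26)×10 = 1090 mm² (U = 1.0, A_e = A_n). φR_n = 0.75 × 400 × 1090 = 327.0 kN.
Governing: min(1272.7, 784.8, 327.0) = 327.0 kN → net-section rupture.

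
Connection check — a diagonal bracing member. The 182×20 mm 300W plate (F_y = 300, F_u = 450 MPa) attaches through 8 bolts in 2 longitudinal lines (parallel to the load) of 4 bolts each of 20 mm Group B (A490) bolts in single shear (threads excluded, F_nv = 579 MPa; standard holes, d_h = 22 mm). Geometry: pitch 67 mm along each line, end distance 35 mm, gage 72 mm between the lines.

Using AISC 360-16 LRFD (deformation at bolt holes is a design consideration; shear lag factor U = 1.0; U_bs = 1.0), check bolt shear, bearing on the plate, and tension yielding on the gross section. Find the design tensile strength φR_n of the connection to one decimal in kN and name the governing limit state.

982.8 kN (gross-section yield governs)

Bolt shear: A_b = π(20)²/4 = 314.16 mm². φR_n = 0.75 × 579 × 314.16 × 8 × 1 = 1091.4 kN.
Bearing (20 mm plate, F_u = 450 MPa): end bolts L_c = 35 − 22/2 = 24, R_n = min(1.2×24×20×450, 2.4×20×20×450) = 259.2 kN/bolt; interior L_c = 67 − 22 = 45, R_n = 432 kN/bolt. φR_n = 0.75 × (2×259.2 + 6×432) = 2332.8 kN.
Tension yield (gross): A_g = 182×20 = 3640 mm². φR_n = 0.90 × 300 × 3640 = 982.8 kN.
Governing: min(1091.4, 2332.8, 982.8) = 982.8 kN → gross-section yield.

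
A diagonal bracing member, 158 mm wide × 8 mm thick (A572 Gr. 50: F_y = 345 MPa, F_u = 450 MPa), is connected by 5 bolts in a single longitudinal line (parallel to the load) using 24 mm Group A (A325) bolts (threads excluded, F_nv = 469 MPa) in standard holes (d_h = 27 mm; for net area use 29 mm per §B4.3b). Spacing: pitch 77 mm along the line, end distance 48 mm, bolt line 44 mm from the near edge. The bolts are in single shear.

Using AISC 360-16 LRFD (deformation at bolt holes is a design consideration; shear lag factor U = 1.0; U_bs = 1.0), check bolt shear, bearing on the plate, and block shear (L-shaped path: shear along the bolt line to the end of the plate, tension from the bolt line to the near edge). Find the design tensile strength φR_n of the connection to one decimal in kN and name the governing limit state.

445.0 kN (block shear governs)

Bolt shear: A_b = π(24)²/4 = 452.39 mm². φR_n = 0.75 × 469 × 452.39 × 5 × 1 = 795.6 kN.
Bearing (8 mm plate, F_u = 450 MPa): end bolts L_c = 48 − 27/2 = 34.5, R_n = min(1.2×34.5×8×450, 2.4×24×8×450) = 149.04 kN/bolt; interior L_c = 77 − 27 = 50, R_n = 207.36 kN/bolt. φR_n = 0.75 × (1×149.04 + 4×207.36) = 733.9 kN.
Block shear: shear path 1×[48+4×77] = 1×356 mm, A_gv = 2848, A_nv = 1×(356 − 4.5×29)×8 = 1804 mm²; tension to near edge: (44 − 0.5×29)×8 = 236 mm². R_n = min(0.6×450×1804, 0.6×345×2848) + 1.0×450×236 = min(487.08, 589.54) + 106.2 = 593.28 kN. φR_n = 0.75 × 593.28 = 445.0 kN.
Governing: min(795.6, 733.9, 445.0) = 445.0 kN → block shear.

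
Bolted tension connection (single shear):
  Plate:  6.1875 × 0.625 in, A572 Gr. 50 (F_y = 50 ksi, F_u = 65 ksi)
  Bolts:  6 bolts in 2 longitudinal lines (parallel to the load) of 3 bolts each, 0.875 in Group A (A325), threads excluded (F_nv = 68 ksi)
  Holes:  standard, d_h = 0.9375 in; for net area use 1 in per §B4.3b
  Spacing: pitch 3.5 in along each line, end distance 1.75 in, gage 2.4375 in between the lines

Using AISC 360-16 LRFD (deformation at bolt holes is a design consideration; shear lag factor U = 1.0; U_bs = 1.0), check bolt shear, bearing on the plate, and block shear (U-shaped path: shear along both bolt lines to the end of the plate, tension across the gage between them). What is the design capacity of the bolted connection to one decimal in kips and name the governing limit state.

184.0 kips (bolt shear governs)

Bolt shear: A_b = π(0.875)²/4 = 0.60132 in². φR_n = 0.75 × 68 × 0.60132 × 6 × 1 = 184.0 kips.
Bearing (0.625 in plate, F_u = 65 ksi): end bolts L_c = 1.75 − 0.9375/2 = 1.28125, R_n = min(1.2×1.28125×0.625×65, 2.4×0.875×0.625×65) = 62.461 kips/bolt; interior L_c = 3.5 − 0.9375 = 2.5625, R_n = 85.313 kips/bolt. φR_n = 0.75 × (2×62.461 + 4×85.313) = 349.6 kips.
Block shear: shear path 2×[1.75+2×3.5] = 2×8.75 in, A_gv = 10.938, A_nv = 2×(8.75 − 2.5×1)×0.625 = 7.8125 in²; tension across gage: (2.4375 − 1×1)×0.625 = 0.89844 in². R_n = min(0.6×65×7.8125, 0.6×50×10.938) + 1.0×65×0.89844 = min(304.69, 328.14) + 58.399 = 363.09 kips. φR_n = 0.75 × 363.09 = 272.3 kips.
Governing: min(184.0, 349.6, 272.3) = 184.0 kips → bolt shear.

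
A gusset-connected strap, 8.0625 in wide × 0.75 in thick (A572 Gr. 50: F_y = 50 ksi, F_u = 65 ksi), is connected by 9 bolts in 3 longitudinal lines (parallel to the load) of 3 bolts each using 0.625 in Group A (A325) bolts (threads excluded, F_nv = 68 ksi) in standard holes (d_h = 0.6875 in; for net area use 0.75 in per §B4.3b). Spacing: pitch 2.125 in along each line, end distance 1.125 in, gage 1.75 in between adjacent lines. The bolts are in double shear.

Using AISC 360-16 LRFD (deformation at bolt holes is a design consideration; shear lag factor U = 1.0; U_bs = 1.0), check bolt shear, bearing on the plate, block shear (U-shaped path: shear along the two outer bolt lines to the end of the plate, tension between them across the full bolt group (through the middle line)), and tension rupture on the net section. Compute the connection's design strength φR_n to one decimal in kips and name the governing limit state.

212.5 kips (net-section rupture governs)

Bolt shear: A_b = π(0.625)²/4 = 0.3068 in². φR_n = 0.75 × 68 × 0.3068 × 9 × 2 = 281.6 kips.
Bearing (0.75 in plate, F_u = 65 ksi): end bolts L_c = 1.125 − 0.6875/2 = 0.78125, R_n = min(1.2×0.78125×0.75×65, 2.4×0.625×0.75×65) = 45.703 kips/bolt; interior L_c = 2.125 − 0.6875 = 1.4375, R_n = 73.125 kips/bolt. φR_n = 0.75 × (3×45.703 + 6×73.125) = 431.9 kips.
Block shear: shear path 2×[1.125+2×2.125] = 2×5.375 in, A_gv = 8.0625, A_nv = 2×(5.375 − 2.5×0.75)×0.75 = 5.25 in²; tension across gage: (3.5 − 2×0.75)×0.75 = 1.5 in². R_n = min(0.6×65×5.25, 0.6×50×8.0625) + 1.0×65×1.5 = min(204.75, 241.88) + 97.5 = 302.25 kips. φR_n = 0.75 × 302.25 = 226.7 kips.
Tension rupture (net): A_n = (8.0625 − 3×0.75)×0.75 = 4.3594 in² (U = 1.0, A_e = A_n). φR_n = 0.75 × 65 × 4.3594 = 212.5 kips.
Governing: min(281.6, 431.9, 226.7, 212.5) = 212.5 kips → net-section rupture.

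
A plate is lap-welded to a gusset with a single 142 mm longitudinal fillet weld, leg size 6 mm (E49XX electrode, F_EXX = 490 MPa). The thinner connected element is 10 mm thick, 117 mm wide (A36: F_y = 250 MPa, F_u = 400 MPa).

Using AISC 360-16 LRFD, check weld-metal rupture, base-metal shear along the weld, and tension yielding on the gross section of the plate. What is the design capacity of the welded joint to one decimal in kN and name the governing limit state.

132.8 kN (weld metal governs)

Weld metal: throat = 0.707×6 = 4.242 mm, L = 142 mm. φR_n = 0.75 × 0.6 × 490 × 4.242 × 142 = 132.8 kN.
Base metal shear (10 mm plate): yield φR_n = 1.0×0.6×250×10×142 = 213.0 kN; rupture φR_n = 0.75×0.6×400×10×142 = 255.6 kN; take 213.0 kN (yield).
Tension yield (gross): A_g = 117×10 = 1170 mm². φR_n = 0.90 × 250 × 1170 = 263.3 kN.
Governing: min(132.8, 213.0, 263.3) = 132.8 kN → weld metal.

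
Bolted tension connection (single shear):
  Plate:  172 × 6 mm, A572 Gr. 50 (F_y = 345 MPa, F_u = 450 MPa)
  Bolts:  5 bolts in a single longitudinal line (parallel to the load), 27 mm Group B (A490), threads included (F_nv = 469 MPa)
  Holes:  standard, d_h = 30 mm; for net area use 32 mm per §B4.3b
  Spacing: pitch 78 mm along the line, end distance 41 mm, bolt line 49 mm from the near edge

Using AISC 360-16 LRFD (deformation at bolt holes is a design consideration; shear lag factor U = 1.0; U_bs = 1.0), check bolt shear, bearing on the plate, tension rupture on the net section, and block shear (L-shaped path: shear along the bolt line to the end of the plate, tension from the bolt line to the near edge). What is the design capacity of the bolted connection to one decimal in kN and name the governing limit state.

283.5 kN (net-section rupture governs)

Bolt shear: A_b = π(27)²/4 = 572.56 mm². φR_n = 0.75 × 469 × 572.56 × 5 × 1 = 1007.0 kN.
Bearing (6 mm plate, F_u = 450 MPa): end bolts L_c = 41 − 30/2 = 26, R_n = min(1.2×26×6×450, 2.4×27×6×450) = 84.24 kN/bolt; interior L_c = 78 − 30 = 48, R_n = 155.52 kN/bolt. φR_n = 0.75 × (1×84.24 + 4×155.52) = 529.7 kN.
Tension rupture (net): A_n = (172 − 1×32)×6 = 840 mm² (U = 1.0, A_e = A_n). φR_n = 0.75 × 450 × 840 = 283.5 kN.
Block shear: shear path 1×[41+4×78] = 1×353 mm, A_gv = 2118, A_nv = 1×(353 − 4.5×32)×6 = 1254 mm²; tension to near edge: (49 − 0.5×32)×6 = 198 mm². R_n = min(0.6×450×1254, 0.6×345×2118) + 1.0×450×198 = min(338.58, 438.43) + 89.1 = 427.68 kN. φR_n = 0.75 × 427.68 = 320.8 kN.
Governing: min(1007.0, 529.7, 283.5, 320.8) = 283.5 kN → net-section rupture.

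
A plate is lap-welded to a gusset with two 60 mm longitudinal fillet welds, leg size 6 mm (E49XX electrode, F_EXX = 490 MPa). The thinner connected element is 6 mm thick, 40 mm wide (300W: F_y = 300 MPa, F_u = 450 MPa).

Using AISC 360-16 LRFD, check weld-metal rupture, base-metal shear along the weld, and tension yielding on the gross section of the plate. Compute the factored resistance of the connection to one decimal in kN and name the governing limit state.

Weld metal: throat = 0.707×6 = 4.242 mm, L = 2×60 = 120 mm. φR_n = 0.75 × 0.6 × 490 × 4.242 × 120 = 112.2 kN.
Base metal shear (6 mm plate): yield φR_n = 1.0×0.6×300×6×120 = 129.6 kN; rupture φR_n = 0.75×0.6×450×6×120 = 145.8 kN; take 129.6 kN (yield).
Tension yield (gross): A_g = 40×6 = 240 mm². φR_n = 0.90 × 300 × 240 = 64.8 kN.
Governing: min(112.2, 129.6, 64.8) = 64.8 kN → gross-section yield.

64.8 kN (gross-section yield governs)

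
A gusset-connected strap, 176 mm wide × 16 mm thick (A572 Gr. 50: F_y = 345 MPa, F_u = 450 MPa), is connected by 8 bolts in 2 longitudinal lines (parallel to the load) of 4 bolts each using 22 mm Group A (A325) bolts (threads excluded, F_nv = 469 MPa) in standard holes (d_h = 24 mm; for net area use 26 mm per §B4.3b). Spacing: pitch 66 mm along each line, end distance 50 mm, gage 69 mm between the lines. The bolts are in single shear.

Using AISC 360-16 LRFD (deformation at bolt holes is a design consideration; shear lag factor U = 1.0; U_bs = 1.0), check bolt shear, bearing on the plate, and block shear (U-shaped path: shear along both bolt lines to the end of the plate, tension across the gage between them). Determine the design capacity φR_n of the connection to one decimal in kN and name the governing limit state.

1069.7 kN (bolt shear governs)

Bolt shear: A_b = π(22)²/4 = 380.13 mm². φR_n = 0.75 × 469 × 380.13 × 8 × 1 = 1069.7 kN.
Bearing (16 mm plate, F_u = 450 MPa): end bolts L_c = 50 − 24/2 = 38, R_n = min(1.2×38×16×450, 2.4×22×16×450) = 328.32 kN/bolt; interior L_c = 66 − 24 = 42, R_n = 362.88 kN/bolt. φR_n = 0.75 × (2×328.32 + 6×362.88) = 2125.4 kN.
Block shear: shear path 2×[50+3×66] = 2×248 mm, A_gv = 7936, A_nv = 2×(248 − 3.5×26)×16 = 5024 mm²; tension across gage: (69 − 1×26)×16 = 688 mm². R_n = min(0.6×450×5024, 0.6×345×7936) + 1.0×450×688 = min(1356.5, 1642.8) + 309.6 = 1666.1 kN. φR_n = 0.75 × 1666.1 = 1249.6 kN.
Governing: min(1069.7, 2125.4, 1249.6) = 1069.7 kN → bolt shear.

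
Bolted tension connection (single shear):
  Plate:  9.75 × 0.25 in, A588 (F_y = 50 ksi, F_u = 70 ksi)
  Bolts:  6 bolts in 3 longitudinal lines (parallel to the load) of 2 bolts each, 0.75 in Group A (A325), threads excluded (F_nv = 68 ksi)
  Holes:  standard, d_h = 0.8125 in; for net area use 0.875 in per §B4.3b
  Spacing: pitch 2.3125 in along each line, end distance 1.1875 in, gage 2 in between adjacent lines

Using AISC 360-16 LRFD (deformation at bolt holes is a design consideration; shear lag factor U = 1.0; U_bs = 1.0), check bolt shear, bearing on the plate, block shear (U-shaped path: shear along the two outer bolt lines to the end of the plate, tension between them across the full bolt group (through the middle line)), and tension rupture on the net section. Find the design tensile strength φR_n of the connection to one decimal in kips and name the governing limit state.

64.0 kips (block shear governs)

Bolt shear: A_b = π(0.75)²/4 = 0.44179 in². φR_n = 0.75 × 68 × 0.44179 × 6 × 1 = 135.2 kips.
Bearing (0.25 in plate, F_u = 70 ksi): end bolts L_c = 1.1875 − 0.8125/2 = 0.78125, R_n = min(1.2×0.78125×0.25×70, 2.4×0.75×0.25×70) = 16.406 kips/bolt; interior L_c = 2.3125 − 0.8125 = 1.5, R_n = 31.5 kips/bolt. φR_n = 0.75 × (3×16.406 + 3×31.5) = 107.8 kips.
Block shear: shear path 2×[1.1875+1×2.3125] = 2×3.5 in, A_gv = 1.75, A_nv = 2×(3.5 − 1.5×0.875)×0.25 = 1.0938 in²; tension across gage: (4 − 2×0.875)×0.25 = 0.5625 in². R_n = min(0.6×70×1.0938, 0.6×50×1.75) + 1.0×70×0.5625 = min(45.94, 52.5) + 39.375 = 85.315 kips. φR_n = 0.75 × 85.315 = 64.0 kips.
Tension rupture (net): A_n = (9.75 − 3×0.875)×0.25 = 1.7813 in² (U = 1.0, A_e = A_n). φR_n = 0.75 × 70 × 1.7813 = 93.5 kips.
Governing: min(135.2, 107.8, 64.0, 93.5) = 64.0 kips → block shear.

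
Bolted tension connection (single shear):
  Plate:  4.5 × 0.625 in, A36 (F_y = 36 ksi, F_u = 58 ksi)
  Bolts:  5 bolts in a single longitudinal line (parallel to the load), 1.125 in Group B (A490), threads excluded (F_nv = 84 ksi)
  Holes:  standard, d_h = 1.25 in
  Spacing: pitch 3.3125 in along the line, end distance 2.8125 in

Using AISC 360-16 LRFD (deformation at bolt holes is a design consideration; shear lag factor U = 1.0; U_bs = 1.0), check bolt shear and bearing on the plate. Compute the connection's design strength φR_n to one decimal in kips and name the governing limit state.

313.1 kips (bolt shear governs)

Bolt shear: A_b = π(1.125)²/4 = 0.99402 in². φR_n = 0.75 × 84 × 0.99402 × 5 × 1 = 313.1 kips.
Bearing (0.625 in plate, F_u = 58 ksi): end bolts L_c = 2.8125 − 1.25/2 = 2.1875, R_n = min(1.2×2.1875×0.625×58, 2.4×1.125×0.625×58) = 95.156 kips/bolt; interior L_c = 3.3125 − 1.25 = 2.0625, R_n = 89.719 kips/bolt. φR_n = 0.75 × (1×95.156 + 4×89.719) = 340.5 kips.
Governing: min(313.1, 340.5) = 313.1 kips → bolt shear.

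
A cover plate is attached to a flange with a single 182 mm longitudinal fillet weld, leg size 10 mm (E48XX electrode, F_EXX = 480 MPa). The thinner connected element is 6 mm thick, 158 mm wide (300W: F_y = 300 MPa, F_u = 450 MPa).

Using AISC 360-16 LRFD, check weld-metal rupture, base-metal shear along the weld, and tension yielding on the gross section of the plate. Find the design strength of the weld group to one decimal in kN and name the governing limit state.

Weld metal: throat = 0.707×10 = 7.07 mm, L = 182 mm. φR_n = 0.75 × 0.6 × 480 × 7.07 × 182 = 277.9 kN.
Base metal shear (6 mm plate): yield φR_n = 1.0×0.6×300×6×182 = 196.6 kN; rupture φR_n = 0.75×0.6×450×6×182 = 221.1 kN; take 196.6 kN (yield).
Tension yield (gross): A_g = 158×6 = 948 mm². φR_n = 0.90 × 300 × 948 = 256.0 kN.
Governing: min(277.9, 196.6, 256.0) = 196.6 kN → base-metal shear.

196.6 kN (base-metal shear governs)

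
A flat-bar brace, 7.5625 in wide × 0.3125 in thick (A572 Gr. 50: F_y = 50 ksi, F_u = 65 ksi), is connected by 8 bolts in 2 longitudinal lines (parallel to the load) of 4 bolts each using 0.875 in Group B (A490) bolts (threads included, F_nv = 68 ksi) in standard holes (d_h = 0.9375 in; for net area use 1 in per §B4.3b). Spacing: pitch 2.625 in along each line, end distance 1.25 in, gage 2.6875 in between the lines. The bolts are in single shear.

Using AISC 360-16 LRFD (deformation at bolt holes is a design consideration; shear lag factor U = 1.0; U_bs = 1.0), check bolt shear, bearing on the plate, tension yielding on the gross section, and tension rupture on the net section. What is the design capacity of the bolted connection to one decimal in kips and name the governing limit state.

Bolt shear: A_b = π(0.875)²/4 = 0.60132 in². φR_n = 0.75 × 68 × 0.60132 × 8 × 1 = 245.3 kips.
Bearing (0.3125 in plate, F_u = 65 ksi): end bolts L_c = 1.25 − 0.9375/2 = 0.78125, R_n = min(1.2×0.78125×0.3125×65, 2.4×0.875×0.3125×65) = 19.043 kips/bolt; interior L_c = 2.625 − 0.9375 = 1.6875, R_n = 41.133 kips/bolt. φR_n = 0.75 × (2×19.043 + 6×41.133) = 213.7 kips.
Tension yield (gross): A_g = 7.5625×0.3125 = 2.3633 in². φR_n = 0.90 × 50 × 2.3633 = 106.3 kips.
Tension rupture (net): A_n = (7.5625 − 2×1)×0.3125 = 1.7383 in² (U = 1.0, A_e = A_n). φR_n = 0.75 × 65 × 1.7383 = 84.7 kips.
Governing: min(245.3, 213.7, 106.3, 84.7) = 84.7 kips → net-section rupture.

84.7 kips (net-section rupture governs)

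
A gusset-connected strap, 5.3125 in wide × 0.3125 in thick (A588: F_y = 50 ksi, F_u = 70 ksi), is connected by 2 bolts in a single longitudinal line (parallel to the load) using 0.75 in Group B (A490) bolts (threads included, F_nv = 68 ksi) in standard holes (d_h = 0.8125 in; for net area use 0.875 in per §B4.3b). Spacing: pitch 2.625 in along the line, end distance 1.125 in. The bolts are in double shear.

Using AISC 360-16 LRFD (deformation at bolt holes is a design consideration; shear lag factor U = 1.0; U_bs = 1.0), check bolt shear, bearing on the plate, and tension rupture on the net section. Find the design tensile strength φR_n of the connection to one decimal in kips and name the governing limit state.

Bolt shear: A_b = π(0.75)²/4 = 0.44179 in². φR_n = 0.75 × 68 × 0.44179 × 2 × 2 = 90.1 kips.
Bearing (0.3125 in plate, F_u = 70 ksi): end bolts L_c = 1.125 − 0.8125/2 = 0.71875, R_n = min(1.2×0.71875×0.3125×70, 2.4×0.75×0.3125×70) = 18.867 kips/bolt; interior L_c = 2.625 − 0.8125 = 1.8125, R_n = 39.375 kips/bolt. φR_n = 0.75 × (1×18.867 + 1×39.375) = 43.7 kips.
Tension rupture (net): A_n = (5.3125 − 1×0.875)×0.3125 = 1.3867 in² (U = 1.0, A_e = A_n). φR_n = 0.75 × 70 × 1.3867 = 72.8 kips.
Governing: min(90.1, 43.7, 72.8) = 43.7 kips → bearing.

43.7 kips (bearing governs)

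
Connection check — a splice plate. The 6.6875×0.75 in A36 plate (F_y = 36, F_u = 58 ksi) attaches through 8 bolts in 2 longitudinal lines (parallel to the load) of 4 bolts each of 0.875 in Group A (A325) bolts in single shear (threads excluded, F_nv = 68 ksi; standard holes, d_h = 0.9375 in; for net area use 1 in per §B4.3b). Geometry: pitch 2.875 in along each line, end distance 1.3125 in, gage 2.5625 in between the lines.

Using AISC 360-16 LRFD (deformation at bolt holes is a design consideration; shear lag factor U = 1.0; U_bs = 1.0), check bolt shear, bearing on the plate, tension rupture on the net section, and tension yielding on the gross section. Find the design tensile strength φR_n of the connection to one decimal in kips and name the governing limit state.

Bolt shear: A_b = π(0.875)²/4 = 0.60132 in². φR_n = 0.75 × 68 × 0.60132 × 8 × 1 = 245.3 kips.
Bearing (0.75 in plate, F_u = 58 ksi): end bolts L_c = 1.3125 − 0.9375/2 = 0.84375, R_n = min(1.2×0.84375×0.75×58, 2.4×0.875×0.75×58) = 44.044 kips/bolt; interior L_c = 2.875 − 0.9375 = 1.9375, R_n = 91.35 kips/bolt. φR_n = 0.75 × (2×44.044 + 6×91.35) = 477.1 kips.
Tension rupture (net): A_n = (6.6875 − 2×1)×0.75 = 3.5156 in² (U = 1.0, A_e = A_n). φR_n = 0.75 × 58 × 3.5156 = 152.9 kips.
Tension yield (gross): A_g = 6.6875×0.75 = 5.0156 in². φR_n = 0.90 × 36 × 5.0156 = 162.5 kips.
Governing: min(245.3, 477.1, 152.9, 162.5) = 152.9 kips → net-section rupture.

152.9 kips (net-section rupture governs)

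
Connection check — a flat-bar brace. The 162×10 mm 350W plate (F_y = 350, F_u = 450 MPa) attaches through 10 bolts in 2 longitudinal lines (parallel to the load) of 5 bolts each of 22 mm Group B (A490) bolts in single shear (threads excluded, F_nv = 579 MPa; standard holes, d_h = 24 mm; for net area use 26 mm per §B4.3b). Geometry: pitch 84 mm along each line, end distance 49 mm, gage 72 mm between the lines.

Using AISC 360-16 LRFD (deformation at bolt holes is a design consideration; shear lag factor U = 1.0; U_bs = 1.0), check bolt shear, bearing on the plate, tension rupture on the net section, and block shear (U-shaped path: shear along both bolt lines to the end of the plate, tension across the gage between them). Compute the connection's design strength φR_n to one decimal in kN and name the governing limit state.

371.3 kN (net-section rupture governs)

Bolt shear: A_b = π(22)²/4 = 380.13 mm². φR_n = 0.75 × 579 × 380.13 × 10 × 1 = 1650.7 kN.
Bearing (10 mm plate, F_u = 450 MPa): end bolts L_c = 49 − 24/2 = 37, R_n = min(1.2×37×10×450, 2.4×22×10×450) = 199.8 kN/bolt; interior L_c = 84 − 24 = 60, R_n = 237.6 kN/bolt. φR_n = 0.75 × (2×199.8 + 8×237.6) = 1725.3 kN.
Tension rupture (net): A_n = (162 − 2×26)×10 = 1100 mm² (U = 1.0, A_e = A_n). φR_n = 0.75 × 450 × 1100 = 371.3 kN.
Block shear: shear path 2×[49+4×84] = 2×385 mm, A_gv = 7700, A_nv = 2×(385 − 4.5×26)×10 = 5360 mm²; tension across gage: (72 − 1×26)×10 = 460 mm². R_n = min(0.6×450×5360, 0.6×350×7700) + 1.0×450×460 = min(1447.2, 1617) + 207 = 1654.2 kN. φR_n = 0.75 × 1654.2 = 1240.7 kN.
Governing: min(1650.7, 1725.3, 371.3, 1240.7) = 371.3 kN → net-section rupture.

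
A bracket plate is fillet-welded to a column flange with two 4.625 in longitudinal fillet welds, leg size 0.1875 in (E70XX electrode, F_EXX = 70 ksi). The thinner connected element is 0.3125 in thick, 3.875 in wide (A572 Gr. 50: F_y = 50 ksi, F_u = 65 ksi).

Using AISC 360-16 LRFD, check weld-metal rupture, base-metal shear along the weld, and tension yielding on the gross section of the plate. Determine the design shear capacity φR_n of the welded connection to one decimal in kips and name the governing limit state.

38.6 kips (weld metal governs)

Weld metal: throat = 0.707×0.1875 = 0.13256 in, L = 2×4.625 = 9.25 in. φR_n = 0.75 × 0.6 × 70 × 0.13256 × 9.25 = 38.6 kips.
Base metal shear (0.3125 in plate): yield φR_n = 1.0×0.6×50×0.3125×9.25 = 86.7 kips; rupture φR_n = 0.75×0.6×65×0.3125×9.25 = 84.6 kips; take 84.6 kips (rupture).
Tension yield (gross): A_g = 3.875×0.3125 = 1.2109 in². φR_n = 0.90 × 50 × 1.2109 = 54.5 kips.
Governing: min(38.6, 84.6, 54.5) = 38.6 kips → weld metal.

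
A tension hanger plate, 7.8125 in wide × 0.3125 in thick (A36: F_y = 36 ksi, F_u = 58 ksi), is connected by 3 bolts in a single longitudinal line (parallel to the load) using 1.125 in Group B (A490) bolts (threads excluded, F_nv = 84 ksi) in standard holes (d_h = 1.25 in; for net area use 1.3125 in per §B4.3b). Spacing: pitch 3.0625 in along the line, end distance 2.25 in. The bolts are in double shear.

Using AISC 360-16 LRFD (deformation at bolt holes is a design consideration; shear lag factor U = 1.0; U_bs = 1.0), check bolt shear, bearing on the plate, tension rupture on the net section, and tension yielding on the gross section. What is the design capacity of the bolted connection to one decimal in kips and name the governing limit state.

79.1 kips (gross-section yield governs)

Bolt shear: A_b = π(1.125)²/4 = 0.99402 in². φR_n = 0.75 × 84 × 0.99402 × 3 × 2 = 375.7 kips.
Bearing (0.3125 in plate, F_u = 58 ksi): end bolts L_c = 2.25 − 1.25/2 = 1.625, R_n = min(1.2×1.625×0.3125×58, 2.4×1.125×0.3125×58) = 35.344 kips/bolt; interior L_c = 3.0625 − 1.25 = 1.8125, R_n = 39.422 kips/bolt. φR_n = 0.75 × (1×35.344 + 2×39.422) = 85.6 kips.
Tension rupture (net): A_n = (7.8125 − 1×1.3125)×0.3125 = 2.0313 in² (U = 1.0, A_e = A_n). φR_n = 0.75 × 58 × 2.0313 = 88.4 kips.
Tension yield (gross): A_g = 7.8125×0.3125 = 2.4414 in². φR_n = 0.90 × 36 × 2.4414 = 79.1 kips.
Governing: min(375.7, 85.6, 88.4, 79.1) = 79.1 kips → gross-section yield.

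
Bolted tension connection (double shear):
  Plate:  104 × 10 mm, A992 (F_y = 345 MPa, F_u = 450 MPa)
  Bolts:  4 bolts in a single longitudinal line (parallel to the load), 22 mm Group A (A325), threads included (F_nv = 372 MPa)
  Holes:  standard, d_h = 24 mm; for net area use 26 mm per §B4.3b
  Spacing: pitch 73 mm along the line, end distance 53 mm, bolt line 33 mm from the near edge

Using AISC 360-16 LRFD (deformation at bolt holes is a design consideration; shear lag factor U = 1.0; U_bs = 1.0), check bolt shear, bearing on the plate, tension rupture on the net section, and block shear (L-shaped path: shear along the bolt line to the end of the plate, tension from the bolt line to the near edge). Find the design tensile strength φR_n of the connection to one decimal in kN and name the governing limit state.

263.3 kN (net-section rupture governs)

Bolt shear: A_b = π(22)²/4 = 380.13 mm². φR_n = 0.75 × 372 × 380.13 × 4 × 2 = 848.5 kN.
Bearing (10 mm plate, F_u = 450 MPa): end bolts L_c = 53 − 24/2 = 41, R_n = min(1.2×41×10×450, 2.4×22×10×450) = 221.4 kN/bolt; interior L_c = 73 − 24 = 49, R_n = 237.6 kN/bolt. φR_n = 0.75 × (1×221.4 + 3×237.6) = 700.7 kN.
Tension rupture (net): A_n = (104 − 1×26)×10 = 780 mm² (U = 1.0, A_e = A_n). φR_n = 0.75 × 450 × 780 = 263.3 kN.
Block shear: shear path 1×[53+3×73] = 1×272 mm, A_gv = 2720, A_nv = 1×(272 − 3.5×26)×10 = 1810 mm²; tension to near edge: (33 − 0.5×26)×10 = 200 mm². R_n = min(0.6×450×1810, 0.6×345×2720) + 1.0×450×200 = min(488.7, 563.04) + 90 = 578.7 kN. φR_n = 0.75 × 578.7 = 434.0 kN.
Governing: min(848.5, 700.7, 263.3, 434.0) = 263.3 kN → net-section rupture.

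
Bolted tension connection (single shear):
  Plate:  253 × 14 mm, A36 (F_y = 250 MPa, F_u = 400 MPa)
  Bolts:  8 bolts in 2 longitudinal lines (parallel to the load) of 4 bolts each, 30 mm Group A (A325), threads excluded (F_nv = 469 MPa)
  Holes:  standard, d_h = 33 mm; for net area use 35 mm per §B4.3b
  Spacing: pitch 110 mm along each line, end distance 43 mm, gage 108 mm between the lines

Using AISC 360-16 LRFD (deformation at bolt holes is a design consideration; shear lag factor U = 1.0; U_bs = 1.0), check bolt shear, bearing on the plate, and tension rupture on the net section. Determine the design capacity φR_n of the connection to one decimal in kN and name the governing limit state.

768.6 kN (net-section rupture governs)

Bolt shear: A_b = π(30)²/4 = 706.86 mm². φR_n = 0.75 × 469 × 706.86 × 8 × 1 = 1989.1 kN.
Bearing (14 mm plate, F_u = 400 MPa): end bolts L_c = 43 − 33/2 = 26.5, R_n = min(1.2×26.5×14×400, 2.4×30×14×400) = 178.08 kN/bolt; interior L_c = 110 − 33 = 77, R_n = 403.2 kN/bolt. φR_n = 0.75 × (2×178.08 + 6×403.2) = 2081.5 kN.
Tension rupture (net): A_n = (253 − 2×35)×14 = 2562 mm² (U = 1.0, A_e = A_n). φR_n = 0.75 × 400 × 2562 = 768.6 kN.
Governing: min(1989.1, 2081.5, 768.6) = 768.6 kN → net-section rupture.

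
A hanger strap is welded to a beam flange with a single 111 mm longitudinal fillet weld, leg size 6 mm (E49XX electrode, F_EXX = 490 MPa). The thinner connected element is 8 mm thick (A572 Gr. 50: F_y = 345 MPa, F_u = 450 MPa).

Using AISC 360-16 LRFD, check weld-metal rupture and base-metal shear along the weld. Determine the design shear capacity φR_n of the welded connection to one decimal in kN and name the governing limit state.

103.8 kN (weld metal governs)

Weld metal: throat = 0.707×6 = 4.242 mm, L = 111 mm. φR_n = 0.75 × 0.6 × 490 × 4.242 × 111 = 103.8 kN.
Base metal shear (8 mm plate): yield φR_n = 1.0×0.6×345×8×111 = 183.8 kN; rupture φR_n = 0.75×0.6×450×8×111 = 179.8 kN; take 179.8 kN (rupture).
Governing: min(103.8, 179.8) = 103.8 kN → weld metal.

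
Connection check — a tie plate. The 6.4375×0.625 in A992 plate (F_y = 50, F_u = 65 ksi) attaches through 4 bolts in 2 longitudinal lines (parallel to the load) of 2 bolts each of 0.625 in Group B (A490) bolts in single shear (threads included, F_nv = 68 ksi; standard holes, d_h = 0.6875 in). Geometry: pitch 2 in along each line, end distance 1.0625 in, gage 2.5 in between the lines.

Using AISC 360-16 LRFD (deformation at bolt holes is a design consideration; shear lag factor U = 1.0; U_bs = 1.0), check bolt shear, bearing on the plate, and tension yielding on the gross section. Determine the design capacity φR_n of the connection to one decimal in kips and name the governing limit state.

62.6 kips (bolt shear governs)

Bolt shear: A_b = π(0.625)²/4 = 0.3068 in². φR_n = 0.75 × 68 × 0.3068 × 4 × 1 = 62.6 kips.
Bearing (0.625 in plate, F_u = 65 ksi): end bolts L_c = 1.0625 − 0.6875/2 = 0.71875, R_n = min(1.2×0.71875×0.625×65, 2.4×0.625×0.625×65) = 35.039 kips/bolt; interior L_c = 2 − 0.6875 = 1.3125, R_n = 60.938 kips/bolt. φR_n = 0.75 × (2×35.039 + 2×60.938) = 144.0 kips.
Tension yield (gross): A_g = 6.4375×0.625 = 4.0234 in². φR_n = 0.90 × 50 × 4.0234 = 181.1 kips.
Governing: min(62.6, 144.0, 181.1) = 62.6 kips → bolt shear.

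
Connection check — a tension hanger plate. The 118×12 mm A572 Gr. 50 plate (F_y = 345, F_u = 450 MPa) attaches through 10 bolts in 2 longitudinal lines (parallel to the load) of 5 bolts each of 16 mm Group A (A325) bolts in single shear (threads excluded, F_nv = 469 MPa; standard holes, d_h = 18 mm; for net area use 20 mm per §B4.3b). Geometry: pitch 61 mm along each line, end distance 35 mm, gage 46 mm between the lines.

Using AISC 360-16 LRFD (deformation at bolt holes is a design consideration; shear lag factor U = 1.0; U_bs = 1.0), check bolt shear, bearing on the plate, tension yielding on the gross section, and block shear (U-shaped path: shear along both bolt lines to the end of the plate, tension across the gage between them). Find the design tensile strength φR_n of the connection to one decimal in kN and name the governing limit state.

Bolt shear: A_b = π(16)²/4 = 201.06 mm². φR_n = 0.75 × 469 × 201.06 × 10 × 1 = 707.2 kN.
Bearing (12 mm plate, F_u = 450 MPa): end bolts L_c = 35 − 18/2 = 26, R_n = min(1.2×26×12×450, 2.4×16×12×450) = 168.48 kN/bolt; interior L_c = 61 − 18 = 43, R_n = 207.36 kN/bolt. φR_n = 0.75 × (2×168.48 + 8×207.36) = 1496.9 kN.
Tension yield (gross): A_g = 118×12 = 1416 mm². φR_n = 0.90 × 345 × 1416 = 439.7 kN.
Block shear: shear path 2×[35+4×61] = 2×279 mm, A_gv = 6696, A_nv = 2×(279 − 4.5×20)×12 = 4536 mm²; tension across gage: (46 − 1×20)×12 = 312 mm². R_n = min(0.6×450×4536, 0.6×345×6696) + 1.0×450×312 = min(1224.7, 1386.1) + 140.4 = 1365.1 kN. φR_n = 0.75 × 1365.1 = 1023.8 kN.
Governing: min(707.2, 1496.9, 439.7, 1023.8) = 439.7 kN → gross-section yield.

439.7 kN (gross-section yield governs)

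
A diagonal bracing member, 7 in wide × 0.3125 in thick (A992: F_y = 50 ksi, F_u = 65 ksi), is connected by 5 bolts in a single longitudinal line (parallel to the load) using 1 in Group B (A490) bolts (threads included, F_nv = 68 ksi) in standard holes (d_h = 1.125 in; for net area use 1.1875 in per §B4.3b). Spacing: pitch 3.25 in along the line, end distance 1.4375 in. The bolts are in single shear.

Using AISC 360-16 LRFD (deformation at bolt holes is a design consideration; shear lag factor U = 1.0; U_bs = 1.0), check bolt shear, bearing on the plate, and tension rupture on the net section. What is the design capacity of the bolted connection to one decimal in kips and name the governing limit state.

Bolt shear: A_b = π(1)²/4 = 0.7854 in². φR_n = 0.75 × 68 × 0.7854 × 5 × 1 = 200.3 kips.
Bearing (0.3125 in plate, F_u = 65 ksi): end bolts L_c = 1.4375 − 1.125/2 = 0.875, R_n = min(1.2×0.875×0.3125×65, 2.4×1×0.3125×65) = 21.328 kips/bolt; interior L_c = 3.25 − 1.125 = 2.125, R_n = 48.75 kips/bolt. φR_n = 0.75 × (1×21.328 + 4×48.75) = 162.2 kips.
Tension rupture (net): A_n = (7 − 1×1.1875)×0.3125 = 1.8164 in² (U = 1.0, A_e = A_n). φR_n = 0.75 × 65 × 1.8164 = 88.5 kips.
Governing: min(200.3, 162.2, 88.5) = 88.5 kips → net-section rupture.

88.5 kips (net-section rupture governs)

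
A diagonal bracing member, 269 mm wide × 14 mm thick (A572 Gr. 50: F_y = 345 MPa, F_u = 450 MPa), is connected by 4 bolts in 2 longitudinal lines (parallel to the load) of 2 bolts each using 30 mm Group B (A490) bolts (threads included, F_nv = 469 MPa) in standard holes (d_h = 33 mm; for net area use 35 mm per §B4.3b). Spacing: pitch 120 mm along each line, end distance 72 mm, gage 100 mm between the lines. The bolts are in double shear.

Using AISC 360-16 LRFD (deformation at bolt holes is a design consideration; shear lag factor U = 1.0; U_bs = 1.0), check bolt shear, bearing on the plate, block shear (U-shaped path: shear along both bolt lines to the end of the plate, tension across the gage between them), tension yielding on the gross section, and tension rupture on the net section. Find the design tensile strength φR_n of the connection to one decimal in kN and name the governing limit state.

940.3 kN (net-section rupture governs)

Bolt shear: A_b = π(30)²/4 = 706.86 mm². φR_n = 0.75 × 469 × 706.86 × 4 × 2 = 1989.1 kN.
Bearing (14 mm plate, F_u = 450 MPa): end bolts L_c = 72 − 33/2 = 55.5, R_n = min(1.2×55.5×14×450, 2.4×30×14×450) = 419.58 kN/bolt; interior L_c = 120 − 33 = 87, R_n = 453.6 kN/bolt. φR_n = 0.75 × (2×419.58 + 2×453.6) = 1309.8 kN.
Block shear: shear path 2×[72+1×120] = 2×192 mm, A_gv = 5376, A_nv = 2×(192 − 1.5×35)×14 = 3906 mm²; tension across gage: (100 − 1×35)×14 = 910 mm². R_n = min(0.6×450×3906, 0.6×345×5376) + 1.0×450×910 = min(1054.6, 1112.8) + 409.5 = 1464.1 kN. φR_n = 0.75 × 1464.1 = 1098.1 kN.
Tension yield (gross): A_g = 269×14 = 3766 mm². φR_n = 0.90 × 345 × 3766 = 1169.3 kN.
Tension rupture (net): A_n = (269 − 2×35)×14 = 2786 mm² (U = 1.0, A_e = A_n). φR_n = 0.75 × 450 × 2786 = 940.3 kN.
Governing: min(1989.1, 1309.8, 1098.1, 1169.3, 940.3) = 940.3 kN → net-section rupture.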